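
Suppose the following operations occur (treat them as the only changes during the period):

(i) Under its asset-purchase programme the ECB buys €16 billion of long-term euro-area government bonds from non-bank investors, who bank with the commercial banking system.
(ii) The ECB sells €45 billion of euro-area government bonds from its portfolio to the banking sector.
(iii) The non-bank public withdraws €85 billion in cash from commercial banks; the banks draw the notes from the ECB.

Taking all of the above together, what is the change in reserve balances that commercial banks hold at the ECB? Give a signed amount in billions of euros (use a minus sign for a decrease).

ECB balance sheet:
  Assets:      Securities −€29B
  Liabilities: Bank reserves −€114B, Currency in circulation +€85B
So the change in reserve balances that commercial banks hold at the ECB is -€114 billion.

-€114 billion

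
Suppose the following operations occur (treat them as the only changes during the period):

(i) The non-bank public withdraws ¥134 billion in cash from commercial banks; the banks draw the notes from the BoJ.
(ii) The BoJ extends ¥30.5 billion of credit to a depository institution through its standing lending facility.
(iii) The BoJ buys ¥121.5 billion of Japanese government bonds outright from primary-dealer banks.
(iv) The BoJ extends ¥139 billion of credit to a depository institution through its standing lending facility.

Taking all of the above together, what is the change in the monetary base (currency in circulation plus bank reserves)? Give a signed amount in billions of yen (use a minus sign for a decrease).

Currency withdrawal ¥134 billion: just a shift between currency and reserves — both are base money → 0.
Discount-window loan ¥30.5 billion: BoJ balance sheet expands → +¥30.5B.
OMO purchase (from banks) ¥121.5 billion: BoJ balance sheet expands → +¥121.5B.
Discount-window loan ¥139 billion: BoJ balance sheet expands → +¥139B.
Net: 0 + 30.5 + 121.5 + 139 = +¥291 billion.

+¥291 billion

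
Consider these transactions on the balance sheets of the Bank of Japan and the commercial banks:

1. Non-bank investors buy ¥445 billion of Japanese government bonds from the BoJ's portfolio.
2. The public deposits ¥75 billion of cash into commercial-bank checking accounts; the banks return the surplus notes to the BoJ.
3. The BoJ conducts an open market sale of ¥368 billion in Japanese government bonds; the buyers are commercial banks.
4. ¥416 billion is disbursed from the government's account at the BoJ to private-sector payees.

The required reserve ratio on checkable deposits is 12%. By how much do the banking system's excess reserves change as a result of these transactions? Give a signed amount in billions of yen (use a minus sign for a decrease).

-¥327.52 billion

Asset sale (to non-banks) ¥445 billion: reserves −¥445B, deposits −¥445B.
Currency deposit ¥75 billion: reserves +¥75B, deposits +¥75B.
OMO sale (to banks) ¥368 billion: reserves −¥368B, deposits 0.
Government spending ¥416 billion: reserves +¥416B, deposits +¥416B.
Totals: Δreserves = −¥322B, Δdeposits = +¥46B.
Δrequired reserves = 12% × +¥46B = +¥5.52B.
Δexcess reserves = Δreserves − Δrequired = −¥322B − (+¥5.52B) = -¥327.52 billion.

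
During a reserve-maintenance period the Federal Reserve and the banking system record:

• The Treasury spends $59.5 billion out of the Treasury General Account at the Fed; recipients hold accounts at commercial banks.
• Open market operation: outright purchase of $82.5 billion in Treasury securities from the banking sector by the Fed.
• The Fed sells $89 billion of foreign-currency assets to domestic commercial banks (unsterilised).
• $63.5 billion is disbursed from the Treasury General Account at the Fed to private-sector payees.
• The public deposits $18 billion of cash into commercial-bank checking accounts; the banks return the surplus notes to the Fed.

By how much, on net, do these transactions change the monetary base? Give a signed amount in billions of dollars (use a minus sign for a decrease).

Government spending $59.5 billion: a non-base liability converts back to reserves → +$59.5B.
OMO purchase (from banks) $82.5 billion: Fed balance sheet expands → +$82.5B.
FX sale $89 billion: Fed balance sheet contracts → −$89B.
Government spending $63.5 billion: a non-base liability converts back to reserves → +$63.5B.
Currency deposit $18 billion: just a shift between currency and reserves — both are base money → 0.
Net: 59.5 + 82.5 − 89 + 63.5 + 0 = +$116.5 billion.

+$116.5 billion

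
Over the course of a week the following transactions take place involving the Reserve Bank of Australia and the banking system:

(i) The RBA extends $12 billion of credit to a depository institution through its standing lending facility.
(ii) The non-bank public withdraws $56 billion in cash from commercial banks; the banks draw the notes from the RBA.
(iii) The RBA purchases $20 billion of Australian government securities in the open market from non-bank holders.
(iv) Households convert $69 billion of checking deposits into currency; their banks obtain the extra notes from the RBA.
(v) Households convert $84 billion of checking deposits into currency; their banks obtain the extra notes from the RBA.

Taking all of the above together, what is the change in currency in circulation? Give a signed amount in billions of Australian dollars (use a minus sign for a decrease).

+$209 billion

Discount-window loan $12 billion: no currency enters or leaves circulation → 0.
Currency withdrawal $56 billion: notes leave the central bank → +$56B.
Asset purchase (from non-banks) $20 billion: no currency enters or leaves circulation → 0.
Currency withdrawal $69 billion: notes leave the central bank → +$69B.
Currency withdrawal $84 billion: notes leave the central bank → +$84B.
Net: 0 + 56 + 0 + 69 + 84 = +$209 billion.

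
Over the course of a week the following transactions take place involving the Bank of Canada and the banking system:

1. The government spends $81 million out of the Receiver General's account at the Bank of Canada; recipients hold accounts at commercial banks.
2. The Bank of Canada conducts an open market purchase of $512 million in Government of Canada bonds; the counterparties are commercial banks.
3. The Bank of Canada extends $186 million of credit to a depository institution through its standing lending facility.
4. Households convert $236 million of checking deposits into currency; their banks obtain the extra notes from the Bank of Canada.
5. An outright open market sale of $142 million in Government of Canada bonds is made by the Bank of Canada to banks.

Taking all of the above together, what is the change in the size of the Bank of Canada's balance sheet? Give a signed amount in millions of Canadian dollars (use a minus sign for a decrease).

Government spending $81 million: only the composition of liabilities changes → 0.
OMO purchase (from banks) $512 million: a Bank of Canada asset is acquired → +$512M.
Discount-window loan $186 million: a Bank of Canada asset is acquired → +$186M.
Currency withdrawal $236 million: only the composition of liabilities changes → 0.
OMO sale (to banks) $142 million: a Bank of Canada asset is shed → −$142M.
Net: 0 + 512 + 186 + 0 − 142 = +$556 million.

+$556 million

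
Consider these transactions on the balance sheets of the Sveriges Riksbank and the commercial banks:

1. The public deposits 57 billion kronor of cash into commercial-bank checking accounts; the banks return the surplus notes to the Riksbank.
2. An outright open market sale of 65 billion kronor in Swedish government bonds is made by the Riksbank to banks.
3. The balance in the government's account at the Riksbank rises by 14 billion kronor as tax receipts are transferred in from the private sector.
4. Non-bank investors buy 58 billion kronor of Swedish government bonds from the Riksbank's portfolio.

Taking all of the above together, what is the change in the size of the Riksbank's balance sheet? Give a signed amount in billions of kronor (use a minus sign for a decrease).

Currency deposit 57 billion kronor: only the composition of liabilities changes → 0.
OMO sale (to banks) 65 billion kronor: a Riksbank asset is shed → −65B.
Government account inflow 14 billion kronor: only the composition of liabilities changes → 0.
Asset sale (to non-banks) 58 billion kronor: a Riksbank asset is shed → −58B.
Net: 0 − 65 + 0 − 58 = -123 billion.

-123 billion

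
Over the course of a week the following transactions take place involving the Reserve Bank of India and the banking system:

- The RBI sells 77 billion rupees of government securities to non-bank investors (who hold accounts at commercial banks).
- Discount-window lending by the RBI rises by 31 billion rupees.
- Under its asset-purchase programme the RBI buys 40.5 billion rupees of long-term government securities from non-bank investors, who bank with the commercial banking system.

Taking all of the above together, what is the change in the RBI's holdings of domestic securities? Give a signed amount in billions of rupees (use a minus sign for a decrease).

Asset sale (to non-banks) 77 billion rupees: securities removed from the RBI's portfolio → −77B.
Discount-window loan 31 billion rupees: the RBI's securities portfolio is untouched → 0.
Asset purchase (from non-banks) 40.5 billion rupees: securities added to the RBI's portfolio → +40.5B.
Net: −77 + 0 + 40.5 = -36.5 billion.

-36.5 billion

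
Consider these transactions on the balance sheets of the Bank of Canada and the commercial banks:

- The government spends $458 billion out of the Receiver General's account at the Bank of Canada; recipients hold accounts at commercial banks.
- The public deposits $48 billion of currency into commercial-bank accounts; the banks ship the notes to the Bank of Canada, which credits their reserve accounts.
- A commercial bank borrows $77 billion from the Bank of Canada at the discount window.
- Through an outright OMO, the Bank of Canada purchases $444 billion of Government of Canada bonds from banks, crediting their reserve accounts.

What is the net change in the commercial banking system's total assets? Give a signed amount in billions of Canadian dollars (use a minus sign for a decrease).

+$583 billion

Bank of Canada balance sheet:
  Assets:      Securities +$444B, Loans to banks +$77B
  Liabilities: Bank reserves +$1027B, Currency in circulation −$48B, Government deposits −$458B
Commercial banking system:
  Assets:      Reserves at CB +$1027B, Securities −$444B
  Liabilities: Checkable deposits +$506B, Borrowings from CB +$77B
Change in total bank assets = +$583 billion.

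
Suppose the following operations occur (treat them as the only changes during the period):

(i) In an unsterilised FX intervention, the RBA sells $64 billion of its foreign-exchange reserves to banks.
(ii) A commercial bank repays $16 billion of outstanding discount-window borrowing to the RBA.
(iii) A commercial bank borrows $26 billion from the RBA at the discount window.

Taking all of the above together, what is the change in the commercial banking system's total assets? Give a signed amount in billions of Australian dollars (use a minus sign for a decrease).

+$10 billion

FX sale $64 billion: just an asset swap on bank balance sheets → 0.
Discount-window repayment $16 billion: bank balance sheets shrink → −$16B.
Discount-window loan $26 billion: bank balance sheets expand → +$26B.
Net: 0 − 16 + 26 = +$10 billion.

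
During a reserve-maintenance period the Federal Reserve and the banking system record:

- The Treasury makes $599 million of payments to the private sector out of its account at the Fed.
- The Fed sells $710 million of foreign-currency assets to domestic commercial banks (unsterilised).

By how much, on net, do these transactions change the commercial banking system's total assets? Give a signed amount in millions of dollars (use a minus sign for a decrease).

+$599 million

Government spending $599 million: bank balance sheets expand → +$599M.
FX sale $710 million: just an asset swap on bank balance sheets → 0.
Net: 599 + 0 = +$599 million.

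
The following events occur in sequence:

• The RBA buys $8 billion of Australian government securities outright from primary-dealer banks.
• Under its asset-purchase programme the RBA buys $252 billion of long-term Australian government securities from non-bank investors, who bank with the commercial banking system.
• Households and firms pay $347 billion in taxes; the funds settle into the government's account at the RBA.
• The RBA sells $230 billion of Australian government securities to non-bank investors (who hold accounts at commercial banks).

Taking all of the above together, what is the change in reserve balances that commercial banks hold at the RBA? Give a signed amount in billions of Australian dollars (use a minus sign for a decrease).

OMO purchase (from banks) $8 billion: the RBA pays by crediting reserve accounts → +$8B.
Asset purchase (from non-banks) $252 billion: the RBA pays by crediting reserve accounts → +$252B.
Government account inflow $347 billion: funds move from bank reserves into the government account → −$347B.
Asset sale (to non-banks) $230 billion: the non-bank buyers' banks settle from reserves → −$230B.
Net: 8 + 252 − 347 − 230 = -$317 billion.

-$317 billion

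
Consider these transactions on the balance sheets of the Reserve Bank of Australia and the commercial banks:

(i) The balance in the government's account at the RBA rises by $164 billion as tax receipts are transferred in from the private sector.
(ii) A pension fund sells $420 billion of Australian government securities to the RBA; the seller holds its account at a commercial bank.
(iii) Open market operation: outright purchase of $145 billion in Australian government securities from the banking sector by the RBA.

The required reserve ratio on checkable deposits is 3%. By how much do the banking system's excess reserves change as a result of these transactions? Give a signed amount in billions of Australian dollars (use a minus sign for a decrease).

+$393.32 billion

Government account inflow $164 billion: reserves −$164B, deposits −$164B.
Asset purchase (from non-banks) $420 billion: reserves +$420B, deposits +$420B.
OMO purchase (from banks) $145 billion: reserves +$145B, deposits 0.
Totals: Δreserves = +$401B, Δdeposits = +$256B.
Δrequired reserves = 3% × +$256B = +$7.68B.
Δexcess reserves = Δreserves − Δrequired = +$401B − (+$7.68B) = +$393.32 billion.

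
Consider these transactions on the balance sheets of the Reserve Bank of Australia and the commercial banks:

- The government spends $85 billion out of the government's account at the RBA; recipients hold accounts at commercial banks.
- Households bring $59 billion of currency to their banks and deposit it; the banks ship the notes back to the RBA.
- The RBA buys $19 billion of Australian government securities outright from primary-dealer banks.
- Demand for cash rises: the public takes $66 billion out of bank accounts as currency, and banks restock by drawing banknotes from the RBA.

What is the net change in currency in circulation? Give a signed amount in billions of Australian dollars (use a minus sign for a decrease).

+$7 billion

Government spending $85 billion: no currency enters or leaves circulation → 0.
Currency deposit $59 billion: notes return to the central bank → −$59B.
OMO purchase (from banks) $19 billion: no currency enters or leaves circulation → 0.
Currency withdrawal $66 billion: notes leave the central bank → +$66B.
Net: 0 − 59 + 0 + 66 = +$7 billion.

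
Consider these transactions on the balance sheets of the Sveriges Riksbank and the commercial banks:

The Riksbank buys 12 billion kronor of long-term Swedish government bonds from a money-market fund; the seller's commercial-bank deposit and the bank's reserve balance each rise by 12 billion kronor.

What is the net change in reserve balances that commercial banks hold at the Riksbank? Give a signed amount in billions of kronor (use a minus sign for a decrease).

Asset purchase (from non-banks) 12 billion kronor: the Riksbank pays by crediting reserve accounts → +12B.

+12 billion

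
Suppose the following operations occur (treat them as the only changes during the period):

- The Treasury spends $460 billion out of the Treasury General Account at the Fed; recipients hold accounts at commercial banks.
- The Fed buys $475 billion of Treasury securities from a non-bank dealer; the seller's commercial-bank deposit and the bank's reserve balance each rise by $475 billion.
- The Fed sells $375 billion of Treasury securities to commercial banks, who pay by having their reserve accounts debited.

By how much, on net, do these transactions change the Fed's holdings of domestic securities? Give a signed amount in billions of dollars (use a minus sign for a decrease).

Government spending $460 billion: the Fed's securities portfolio is untouched → 0.
Asset purchase (from non-banks) $475 billion: securities added to the Fed's portfolio → +$475B.
OMO sale (to banks) $375 billion: securities removed from the Fed's portfolio → −$375B.
Net: 0 + 475 − 375 = +$100 billion.

+$100 billion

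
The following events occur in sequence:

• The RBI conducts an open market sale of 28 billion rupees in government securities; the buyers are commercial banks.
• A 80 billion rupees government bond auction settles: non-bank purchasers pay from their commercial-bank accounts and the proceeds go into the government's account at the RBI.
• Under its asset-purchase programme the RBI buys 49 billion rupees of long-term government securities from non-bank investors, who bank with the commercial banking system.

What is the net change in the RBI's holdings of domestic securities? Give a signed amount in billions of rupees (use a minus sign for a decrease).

+21 billion

OMO sale (to banks) 28 billion rupees: securities removed from the RBI's portfolio → −28B.
Government account inflow 80 billion rupees: the RBI's securities portfolio is untouched → 0.
Asset purchase (from non-banks) 49 billion rupees: securities added to the RBI's portfolio → +49B.
Net: −28 + 0 + 49 = +21 billion.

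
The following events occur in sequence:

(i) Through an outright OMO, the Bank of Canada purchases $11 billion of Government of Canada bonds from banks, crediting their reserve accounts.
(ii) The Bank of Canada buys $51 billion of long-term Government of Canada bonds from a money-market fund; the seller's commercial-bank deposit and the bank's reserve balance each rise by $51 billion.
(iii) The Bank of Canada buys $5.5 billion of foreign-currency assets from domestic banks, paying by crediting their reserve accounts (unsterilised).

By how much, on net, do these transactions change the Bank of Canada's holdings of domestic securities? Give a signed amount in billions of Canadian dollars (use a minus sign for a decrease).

Bank of Canada balance sheet:
  Assets:      Securities +$62B, Foreign assets +$5.5B
  Liabilities: Bank reserves +$67.5B
Commercial banking system:
  Assets:      Reserves at CB +$67.5B, Securities −$11B, Foreign assets −$5.5B
  Liabilities: Checkable deposits +$51B
So the change in the Bank of Canada's holdings of domestic securities is +$62 billion.

+$62 billion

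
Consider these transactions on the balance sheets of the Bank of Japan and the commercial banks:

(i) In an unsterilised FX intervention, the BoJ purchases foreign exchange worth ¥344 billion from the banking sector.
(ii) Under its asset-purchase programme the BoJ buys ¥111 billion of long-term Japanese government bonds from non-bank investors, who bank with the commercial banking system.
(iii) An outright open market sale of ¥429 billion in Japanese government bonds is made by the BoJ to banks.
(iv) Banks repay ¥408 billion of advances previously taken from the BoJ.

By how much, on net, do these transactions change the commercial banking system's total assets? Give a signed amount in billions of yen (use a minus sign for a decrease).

-¥297 billion

BoJ balance sheet:
  Assets:      Securities −¥318B, Loans to banks −¥408B, Foreign assets +¥344B
  Liabilities: Bank reserves −¥382B
Commercial banking system:
  Assets:      Reserves at CB −¥382B, Securities +¥429B, Foreign assets −¥344B
  Liabilities: Checkable deposits +¥111B, Borrowings from CB −¥408B
Change in total bank assets = -¥297 billion.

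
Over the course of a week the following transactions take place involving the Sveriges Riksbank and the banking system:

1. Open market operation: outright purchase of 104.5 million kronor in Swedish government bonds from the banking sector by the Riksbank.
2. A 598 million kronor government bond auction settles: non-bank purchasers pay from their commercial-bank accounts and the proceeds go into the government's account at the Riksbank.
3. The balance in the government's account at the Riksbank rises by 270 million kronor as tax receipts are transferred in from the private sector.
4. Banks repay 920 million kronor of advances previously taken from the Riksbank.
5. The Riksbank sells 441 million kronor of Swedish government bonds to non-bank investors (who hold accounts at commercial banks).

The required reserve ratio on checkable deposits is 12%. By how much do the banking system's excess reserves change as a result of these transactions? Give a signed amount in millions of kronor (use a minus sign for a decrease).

-1967.42 million

OMO purchase (from banks) 104.5 million kronor: reserves +104.5M, deposits 0.
Government account inflow 598 million kronor: reserves −598M, deposits −598M.
Government account inflow 270 million kronor: reserves −270M, deposits −270M.
Discount-window repayment 920 million kronor: reserves −920M, deposits 0.
Asset sale (to non-banks) 441 million kronor: reserves −441M, deposits −441M.
Totals: Δreserves = −2124.5M, Δdeposits = −1309M.
Δrequired reserves = 12% × −1309M = −157.08M.
Δexcess reserves = Δreserves − Δrequired = −2124.5M − (−157.08M) = -1967.42 million.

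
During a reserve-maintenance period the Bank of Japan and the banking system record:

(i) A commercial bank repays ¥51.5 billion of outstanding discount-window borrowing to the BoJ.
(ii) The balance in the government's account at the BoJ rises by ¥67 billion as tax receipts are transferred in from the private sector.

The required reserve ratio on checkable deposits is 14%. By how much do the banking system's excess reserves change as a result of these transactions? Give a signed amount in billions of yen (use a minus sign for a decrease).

Discount-window repayment ¥51.5 billion: reserves −¥51.5B, deposits 0.
Government account inflow ¥67 billion: reserves −¥67B, deposits −¥67B.
Totals: Δreserves = −¥118.5B, Δdeposits = −¥67B.
Δrequired reserves = 14% × −¥67B = −¥9.38B.
Δexcess reserves = Δreserves − Δrequired = −¥118.5B − (−¥9.38B) = -¥109.12 billion.

-¥109.12 billion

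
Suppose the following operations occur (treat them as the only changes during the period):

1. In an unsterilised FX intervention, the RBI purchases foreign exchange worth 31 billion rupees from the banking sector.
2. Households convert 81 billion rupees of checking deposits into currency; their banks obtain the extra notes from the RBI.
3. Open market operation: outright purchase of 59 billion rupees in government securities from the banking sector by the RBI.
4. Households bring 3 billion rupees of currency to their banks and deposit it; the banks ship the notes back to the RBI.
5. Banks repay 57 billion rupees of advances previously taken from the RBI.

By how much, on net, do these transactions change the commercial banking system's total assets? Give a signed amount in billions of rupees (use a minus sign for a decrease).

-135 billion

RBI balance sheet:
  Assets:      Securities +59B, Loans to banks −57B, Foreign assets +31B
  Liabilities: Bank reserves −45B, Currency in circulation +78B
Commercial banking system:
  Assets:      Reserves at CB −45B, Securities −59B, Foreign assets −31B
  Liabilities: Checkable deposits −78B, Borrowings from CB −57B
Change in total bank assets = -135 billion.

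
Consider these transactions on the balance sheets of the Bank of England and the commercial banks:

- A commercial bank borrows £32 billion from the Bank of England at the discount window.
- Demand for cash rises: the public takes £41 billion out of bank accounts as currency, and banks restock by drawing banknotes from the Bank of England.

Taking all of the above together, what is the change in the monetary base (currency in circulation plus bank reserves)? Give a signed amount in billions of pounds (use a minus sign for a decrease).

Bank of England balance sheet:
  Assets:      Loans to banks +£32B
  Liabilities: Bank reserves −£9B, Currency in circulation +£41B
Commercial banking system:
  Assets:      Reserves at CB −£9B
  Liabilities: Checkable deposits −£41B, Borrowings from CB +£32B
Monetary base = currency + reserves: +£41B + (−£9B) = +£32 billion.

+£32 billion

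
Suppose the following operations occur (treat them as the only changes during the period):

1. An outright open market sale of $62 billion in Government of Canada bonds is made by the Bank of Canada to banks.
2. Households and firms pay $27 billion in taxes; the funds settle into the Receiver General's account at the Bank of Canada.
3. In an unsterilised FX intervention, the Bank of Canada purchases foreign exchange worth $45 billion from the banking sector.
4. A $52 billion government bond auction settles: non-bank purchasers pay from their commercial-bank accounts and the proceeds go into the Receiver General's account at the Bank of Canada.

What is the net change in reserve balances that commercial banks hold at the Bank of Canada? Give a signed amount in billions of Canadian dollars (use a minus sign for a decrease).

-$96 billion

OMO sale (to banks) $62 billion: the buying banks pay out of their reserve balances → −$62B.
Government account inflow $27 billion: funds move from bank reserves into the government account → −$27B.
FX purchase $45 billion: the Bank of Canada pays by crediting reserve accounts → +$45B.
Government account inflow $52 billion: funds move from bank reserves into the government account → −$52B.
Net: −62 − 27 + 45 − 52 = -$96 billion.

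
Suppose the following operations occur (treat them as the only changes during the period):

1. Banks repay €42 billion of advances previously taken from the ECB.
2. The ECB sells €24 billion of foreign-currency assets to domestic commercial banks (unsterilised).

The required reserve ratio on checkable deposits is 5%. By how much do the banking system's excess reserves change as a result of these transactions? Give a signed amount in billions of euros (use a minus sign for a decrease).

-€66 billion

Discount-window repayment €42 billion: reserves −€42B, deposits 0.
FX sale €24 billion: reserves −€24B, deposits 0.
Totals: Δreserves = −€66B, Δdeposits = 0.
Δrequired reserves = 5% × 0 = 0.
Δexcess reserves = Δreserves − Δrequired = −€66B − (0) = -€66 billion.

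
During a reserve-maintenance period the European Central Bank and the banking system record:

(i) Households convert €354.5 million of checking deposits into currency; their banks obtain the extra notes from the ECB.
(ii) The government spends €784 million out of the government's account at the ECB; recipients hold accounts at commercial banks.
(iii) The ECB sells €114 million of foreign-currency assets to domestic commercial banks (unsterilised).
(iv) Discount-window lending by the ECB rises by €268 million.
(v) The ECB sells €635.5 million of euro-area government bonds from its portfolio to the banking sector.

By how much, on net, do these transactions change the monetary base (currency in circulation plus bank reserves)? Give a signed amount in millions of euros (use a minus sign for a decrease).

Currency withdrawal €354.5 million: just a shift between currency and reserves — both are base money → 0.
Government spending €784 million: a non-base liability converts back to reserves → +€784M.
FX sale €114 million: ECB balance sheet contracts → −€114M.
Discount-window loan €268 million: ECB balance sheet expands → +€268M.
OMO sale (to banks) €635.5 million: ECB balance sheet contracts → −€635.5M.
Net: 0 + 784 − 114 + 268 − 635.5 = +€302.5 million.

+€302.5 million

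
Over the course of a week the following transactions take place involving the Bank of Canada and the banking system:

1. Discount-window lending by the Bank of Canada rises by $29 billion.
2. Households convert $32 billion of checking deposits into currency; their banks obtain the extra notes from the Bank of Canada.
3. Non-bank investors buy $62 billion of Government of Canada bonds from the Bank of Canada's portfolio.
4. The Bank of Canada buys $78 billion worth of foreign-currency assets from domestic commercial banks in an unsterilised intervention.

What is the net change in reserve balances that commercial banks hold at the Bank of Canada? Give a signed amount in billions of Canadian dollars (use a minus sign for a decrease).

+$13 billion

Discount-window loan $29 billion: the loan is credited to the bank's reserve account → +$29B.
Currency withdrawal $32 billion: banks swap reserves for currency → −$32B.
Asset sale (to non-banks) $62 billion: the non-bank buyers' banks settle from reserves → −$62B.
FX purchase $78 billion: the Bank of Canada pays by crediting reserve accounts → +$78B.
Net: 29 − 32 − 62 + 78 = +$13 billion.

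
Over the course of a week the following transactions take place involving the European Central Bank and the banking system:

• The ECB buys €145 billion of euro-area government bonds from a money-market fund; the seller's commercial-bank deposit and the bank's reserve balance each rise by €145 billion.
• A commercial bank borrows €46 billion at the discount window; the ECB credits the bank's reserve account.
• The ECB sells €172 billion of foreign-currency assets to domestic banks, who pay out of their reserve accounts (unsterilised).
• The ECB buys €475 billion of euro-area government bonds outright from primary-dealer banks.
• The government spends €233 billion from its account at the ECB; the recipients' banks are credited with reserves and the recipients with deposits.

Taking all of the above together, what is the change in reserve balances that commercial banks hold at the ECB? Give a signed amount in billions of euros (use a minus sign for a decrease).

+€727 billion

Asset purchase (from non-banks) €145 billion: the ECB pays by crediting reserve accounts → +€145B.
Discount-window loan €46 billion: the loan is credited to the bank's reserve account → +€46B.
FX sale €172 billion: the buying banks pay out of their reserve balances → −€172B.
OMO purchase (from banks) €475 billion: the ECB pays by crediting reserve accounts → +€475B.
Government spending €233 billion: government payments flow into bank reserve accounts → +€233B.
Net: 145 + 46 − 172 + 475 + 233 = +€727 billion.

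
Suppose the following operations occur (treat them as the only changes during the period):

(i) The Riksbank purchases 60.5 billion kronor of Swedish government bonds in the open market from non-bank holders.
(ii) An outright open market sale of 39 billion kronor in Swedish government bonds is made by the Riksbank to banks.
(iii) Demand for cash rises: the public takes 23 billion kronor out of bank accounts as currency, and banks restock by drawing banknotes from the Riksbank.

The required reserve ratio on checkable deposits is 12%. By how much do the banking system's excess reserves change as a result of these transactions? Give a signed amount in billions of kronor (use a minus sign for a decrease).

Asset purchase (from non-banks) 60.5 billion kronor: reserves +60.5B, deposits +60.5B.
OMO sale (to banks) 39 billion kronor: reserves −39B, deposits 0.
Currency withdrawal 23 billion kronor: reserves −23B, deposits −23B.
Totals: Δreserves = −1.5B, Δdeposits = +37.5B.
Δrequired reserves = 12% × +37.5B = +4.5B.
Δexcess reserves = Δreserves − Δrequired = −1.5B − (+4.5B) = -6 billion.

-6 billion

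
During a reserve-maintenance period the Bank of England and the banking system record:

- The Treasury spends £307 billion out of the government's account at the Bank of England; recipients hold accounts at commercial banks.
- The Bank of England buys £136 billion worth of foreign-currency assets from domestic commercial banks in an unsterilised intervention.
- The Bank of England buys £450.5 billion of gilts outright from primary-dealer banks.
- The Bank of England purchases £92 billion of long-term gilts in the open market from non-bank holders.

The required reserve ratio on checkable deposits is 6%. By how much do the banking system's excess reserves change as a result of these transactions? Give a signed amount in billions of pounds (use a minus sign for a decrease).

+£961.56 billion

Government spending £307 billion: reserves +£307B, deposits +£307B.
FX purchase £136 billion: reserves +£136B, deposits 0.
OMO purchase (from banks) £450.5 billion: reserves +£450.5B, deposits 0.
Asset purchase (from non-banks) £92 billion: reserves +£92B, deposits +£92B.
Totals: Δreserves = +£985.5B, Δdeposits = +£399B.
Δrequired reserves = 6% × +£399B = +£23.94B.
Δexcess reserves = Δreserves − Δrequired = +£985.5B − (+£23.94B) = +£961.56 billion.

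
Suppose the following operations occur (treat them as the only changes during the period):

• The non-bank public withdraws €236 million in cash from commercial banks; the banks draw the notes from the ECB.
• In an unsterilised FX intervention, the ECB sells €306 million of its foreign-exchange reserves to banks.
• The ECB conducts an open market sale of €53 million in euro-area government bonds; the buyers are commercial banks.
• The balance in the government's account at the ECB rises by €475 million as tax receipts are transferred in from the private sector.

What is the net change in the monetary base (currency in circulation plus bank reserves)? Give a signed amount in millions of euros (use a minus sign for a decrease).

Currency withdrawal €236 million: just a shift between currency and reserves — both are base money → 0.
FX sale €306 million: ECB balance sheet contracts → −€306M.
OMO sale (to banks) €53 million: ECB balance sheet contracts → −€53M.
Government account inflow €475 million: reserves shift to a non-base liability → −€475M.
Net: 0 − 306 − 53 − 475 = -€834 million.

-€834 million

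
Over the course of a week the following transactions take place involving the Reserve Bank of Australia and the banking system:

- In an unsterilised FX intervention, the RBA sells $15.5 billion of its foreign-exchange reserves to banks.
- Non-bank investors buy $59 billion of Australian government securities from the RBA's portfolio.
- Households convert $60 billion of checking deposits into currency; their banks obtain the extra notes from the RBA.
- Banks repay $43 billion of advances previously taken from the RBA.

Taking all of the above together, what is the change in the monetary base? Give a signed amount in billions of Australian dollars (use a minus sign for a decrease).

-$117.5 billion

RBA balance sheet:
  Assets:      Securities −$59B, Loans to banks −$43B, Foreign assets −$15.5B
  Liabilities: Bank reserves −$177.5B, Currency in circulation +$60B
Monetary base = currency + reserves: +$60B + (−$177.5B) = -$117.5 billion.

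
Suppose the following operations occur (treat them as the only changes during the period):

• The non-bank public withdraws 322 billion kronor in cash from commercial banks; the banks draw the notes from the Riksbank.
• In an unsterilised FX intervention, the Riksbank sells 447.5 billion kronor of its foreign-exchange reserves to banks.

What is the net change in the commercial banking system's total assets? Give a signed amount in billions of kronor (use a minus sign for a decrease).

-322 billion

Currency withdrawal 322 billion kronor: bank balance sheets shrink → −322B.
FX sale 447.5 billion kronor: just an asset swap on bank balance sheets → 0.
Net: −322 + 0 = -322 billion.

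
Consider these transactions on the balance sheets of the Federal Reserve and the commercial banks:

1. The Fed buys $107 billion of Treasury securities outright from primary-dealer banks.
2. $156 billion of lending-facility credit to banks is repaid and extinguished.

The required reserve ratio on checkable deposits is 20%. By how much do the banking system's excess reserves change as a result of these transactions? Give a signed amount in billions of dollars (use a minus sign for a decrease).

-$49 billion

OMO purchase (from banks) $107 billion: reserves +$107B, deposits 0.
Discount-window repayment $156 billion: reserves −$156B, deposits 0.
Totals: Δreserves = −$49B, Δdeposits = 0.
Δrequired reserves = 20% × 0 = 0.
Δexcess reserves = Δreserves − Δrequired = −$49B − (0) = -$49 billion.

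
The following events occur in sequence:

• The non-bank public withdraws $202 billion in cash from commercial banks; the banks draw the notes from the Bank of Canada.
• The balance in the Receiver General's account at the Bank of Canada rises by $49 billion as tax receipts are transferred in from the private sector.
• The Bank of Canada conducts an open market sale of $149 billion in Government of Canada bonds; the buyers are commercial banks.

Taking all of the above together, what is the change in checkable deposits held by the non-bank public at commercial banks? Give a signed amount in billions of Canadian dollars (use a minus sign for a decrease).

Currency withdrawal $202 billion: non-bank counterparties' bank balances fall → −$202B.
Government account inflow $49 billion: non-bank counterparties' bank balances fall → −$49B.
OMO sale (to banks) $149 billion: the counterparty is a bank, so public deposits are unchanged → 0.
Net: −202 − 49 + 0 = -$251 billion.

-$251 billion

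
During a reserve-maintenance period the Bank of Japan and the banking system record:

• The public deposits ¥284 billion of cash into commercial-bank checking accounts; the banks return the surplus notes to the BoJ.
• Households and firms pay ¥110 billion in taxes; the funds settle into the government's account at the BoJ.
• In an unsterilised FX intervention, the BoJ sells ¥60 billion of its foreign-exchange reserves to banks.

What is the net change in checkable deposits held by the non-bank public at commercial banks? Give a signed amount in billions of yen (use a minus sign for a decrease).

+¥174 billion

BoJ balance sheet:
  Assets:      Foreign assets −¥60B
  Liabilities: Bank reserves +¥114B, Currency in circulation −¥284B, Government deposits +¥110B
Commercial banking system:
  Assets:      Reserves at CB +¥114B, Foreign assets +¥60B
  Liabilities: Checkable deposits +¥174B
So the change in checkable deposits held by the non-bank public at commercial banks is +¥174 billion.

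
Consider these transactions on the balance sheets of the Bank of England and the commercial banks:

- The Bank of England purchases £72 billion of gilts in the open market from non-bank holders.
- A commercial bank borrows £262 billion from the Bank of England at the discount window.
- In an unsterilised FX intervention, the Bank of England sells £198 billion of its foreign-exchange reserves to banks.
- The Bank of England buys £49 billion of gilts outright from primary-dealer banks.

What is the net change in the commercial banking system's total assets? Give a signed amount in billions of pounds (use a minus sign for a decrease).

Bank of England balance sheet:
  Assets:      Securities +£121B, Loans to banks +£262B, Foreign assets −£198B
  Liabilities: Bank reserves +£185B
Commercial banking system:
  Assets:      Reserves at CB +£185B, Securities −£49B, Foreign assets +£198B
  Liabilities: Checkable deposits +£72B, Borrowings from CB +£262B
Change in total bank assets = +£334 billion.

+£334 billion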